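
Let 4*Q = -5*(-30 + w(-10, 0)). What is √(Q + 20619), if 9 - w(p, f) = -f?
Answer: √82581/2 ≈ 143.68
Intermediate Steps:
w(p, f) = 9 + f (w(p, f) = 9 - (-1)*f = 9 + f)
Q = 105/4 (Q = (-5*(-30 + (9 + 0)))/4 = (-5*(-30 + 9))/4 = (-5*(-21))/4 = (¼)*105 = 105/4 ≈ 26.250)
√(Q + 20619) = √(105/4 + 20619) = √(82581/4) = √82581/2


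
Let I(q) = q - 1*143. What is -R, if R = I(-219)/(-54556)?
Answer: -181/27278 ≈ -0.0066354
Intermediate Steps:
I(q) = -143 + q (I(q) = q - 143 = -143 + q)
R = 181/27278 (R = (-143 - 219)/(-54556) = -362*(-1/54556) = 181/27278 ≈ 0.0066354)
-R = -1*181/27278 = -181/27278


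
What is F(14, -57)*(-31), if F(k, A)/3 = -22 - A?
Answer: -3255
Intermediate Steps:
F(k, A) = -66 - 3*A (F(k, A) = 3*(-22 - A) = -66 - 3*A)
F(14, -57)*(-31) = (-66 - 3*(-57))*(-31) = (-66 + 171)*(-31) = 105*(-31) = -3255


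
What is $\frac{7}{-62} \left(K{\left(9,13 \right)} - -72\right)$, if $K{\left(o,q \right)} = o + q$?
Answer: $- \frac{329}{31} \approx -10.613$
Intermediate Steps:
$\frac{7}{-62} \left(K{\left(9,13 \right)} - -72\right) = \frac{7}{-62} \left(\left(9 + 13\right) - -72\right) = 7 \left(- \frac{1}{62}\right) \left(22 + 72\right) = \left(- \frac{7}{62}\right) 94 = - \frac{329}{31}$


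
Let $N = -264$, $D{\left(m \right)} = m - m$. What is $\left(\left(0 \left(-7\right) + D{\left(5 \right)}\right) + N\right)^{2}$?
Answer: $69696$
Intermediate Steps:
$D{\left(m \right)} = 0$
$\left(\left(0 \left(-7\right) + D{\left(5 \right)}\right) + N\right)^{2} = \left(\left(0 \left(-7\right) + 0\right) - 264\right)^{2} = \left(\left(0 + 0\right) - 264\right)^{2} = \left(0 - 264\right)^{2} = \left(-264\right)^{2} = 69696$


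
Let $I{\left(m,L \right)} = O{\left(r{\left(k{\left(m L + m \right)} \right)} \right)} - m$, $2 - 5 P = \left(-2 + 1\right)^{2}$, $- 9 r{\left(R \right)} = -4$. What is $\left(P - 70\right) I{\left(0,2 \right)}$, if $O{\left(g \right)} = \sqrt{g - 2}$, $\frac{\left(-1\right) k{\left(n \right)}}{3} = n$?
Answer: $- \frac{349 i \sqrt{14}}{15} \approx - 87.056 i$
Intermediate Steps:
$k{\left(n \right)} = - 3 n$
$r{\left(R \right)} = \frac{4}{9}$ ($r{\left(R \right)} = \left(- \frac{1}{9}\right) \left(-4\right) = \frac{4}{9}$)
$O{\left(g \right)} = \sqrt{-2 + g}$
$P = \frac{1}{5}$ ($P = \frac{2}{5} - \frac{\left(-2 + 1\right)^{2}}{5} = \frac{2}{5} - \frac{\left(-1\right)^{2}}{5} = \frac{2}{5} - \frac{1}{5} = \frac{1}{5} \approx 0.2$)
$I{\left(m,L \right)} = - m + \frac{i \sqrt{14}}{3}$ ($I{\left(m,L \right)} = \sqrt{-2 + \frac{4}{9}} - m = \sqrt{- \frac{14}{9}} - m = \frac{i \sqrt{14}}{3} - m = - m + \frac{i \sqrt{14}}{3}$)
$\left(P - 70\right) I{\left(0,2 \right)} = \left(\frac{1}{5} - 70\right) \left(\left(-1\right) 0 + \frac{i \sqrt{14}}{3}\right) = - \frac{349 \left(0 + \frac{i \sqrt{14}}{3}\right)}{5} = - \frac{349 \frac{i \sqrt{14}}{3}}{5} = - \frac{349 i \sqrt{14}}{15}$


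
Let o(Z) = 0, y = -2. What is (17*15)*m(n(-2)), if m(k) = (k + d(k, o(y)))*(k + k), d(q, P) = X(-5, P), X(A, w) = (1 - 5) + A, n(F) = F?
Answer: 11220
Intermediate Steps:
X(A, w) = -4 + A
d(q, P) = -9 (d(q, P) = -4 - 5 = -9)
m(k) = 2*k*(-9 + k) (m(k) = (k - 9)*(k + k) = (-9 + k)*(2*k) = 2*k*(-9 + k))
(17*15)*m(n(-2)) = (17*15)*(2*(-2)*(-9 - 2)) = 255*(2*(-2)*(-11)) = 255*44 = 11220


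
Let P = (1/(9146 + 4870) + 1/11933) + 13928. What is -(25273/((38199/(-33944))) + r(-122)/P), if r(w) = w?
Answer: 1998400261728249650680/88984524933673467 ≈ 22458.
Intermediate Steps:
P = 2329498807133/167252928 (P = (1/14016 + 1/11933) + 13928 = 25949/167252928 + 13928 = 2329498807133/167252928 ≈ 13928.)
-(25273/((38199/(-33944))) + r(-122)/P) = -(25273/((38199/(-33944))) - 122/2329498807133/167252928) = -(25273/((38199*(-1/33944))) - 122*167252928/2329498807133) = -(25273/(-38199/33944) - 20404857216/2329498807133) = -(25273*(-33944/38199) - 20404857216/2329498807133) = -(-857866712/38199 - 20404857216/2329498807133) = -1*(-1998400261728249650680/88984524933673467) = 1998400261728249650680/88984524933673467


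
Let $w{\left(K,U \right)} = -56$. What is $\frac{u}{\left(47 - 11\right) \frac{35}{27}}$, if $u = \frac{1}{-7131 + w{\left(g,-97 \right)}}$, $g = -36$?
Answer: $- \frac{3}{1006180} \approx -2.9816 \cdot 10^{-6}$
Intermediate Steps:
$u = - \frac{1}{7187}$ ($u = \frac{1}{-7131 - 56} = \frac{1}{-7187} = - \frac{1}{7187} \approx -0.00013914$)
$\frac{u}{\left(47 - 11\right) \frac{35}{27}} = - \frac{1}{7187 \left(47 - 11\right) \frac{35}{27}} = - \frac{1}{7187 \cdot 36 \cdot 35 \cdot \frac{1}{27}} = - \frac{1}{7187 \cdot 36 \cdot \frac{35}{27}} = - \frac{1}{7187 \cdot \frac{140}{3}} = \left(- \frac{1}{7187}\right) \frac{3}{140} = - \frac{3}{1006180}$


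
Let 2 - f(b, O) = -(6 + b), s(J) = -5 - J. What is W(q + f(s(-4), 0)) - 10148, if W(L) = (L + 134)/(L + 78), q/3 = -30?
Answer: -50791/5 ≈ -10158.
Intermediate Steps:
q = -90 (q = 3*(-30) = -90)
f(b, O) = 8 + b (f(b, O) = 2 - (-1)*(6 + b) = 2 - (-6 - b) = 2 + (6 + b) = 8 + b)
W(L) = (134 + L)/(78 + L)
W(q + f(s(-4), 0)) - 10148 = (134 + (-90 + (8 + (-5 - 1*(-4)))))/(78 + (-90 + (8 + (-5 - 1*(-4))))) - 10148 = (134 + (-90 + (8 + (-5 + 4))))/(78 + (-90 + (8 + (-5 + 4)))) - 10148 = (134 + (-90 + (8 - 1)))/(78 + (-90 + (8 - 1))) - 10148 = (134 + (-90 + 7))/(78 + (-90 + 7)) - 10148 = (134 - 83)/(78 - 83) - 10148 = 51/(-5) - 10148 = -1/5*51 - 10148 = -51/5 - 10148 = -50791/5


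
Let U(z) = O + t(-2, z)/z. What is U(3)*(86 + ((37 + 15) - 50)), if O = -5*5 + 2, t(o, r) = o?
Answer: -6248/3 ≈ -2082.7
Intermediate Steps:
O = -23 (O = -25 + 2 = -23)
U(z) = -23 - 2/z
U(3)*(86 + ((37 + 15) - 50)) = (-23 - 2/3)*(86 + ((37 + 15) - 50)) = (-23 - 2*⅓)*(86 + (52 - 50)) = (-23 - ⅔)*(86 + 2) = -71/3*88 = -6248/3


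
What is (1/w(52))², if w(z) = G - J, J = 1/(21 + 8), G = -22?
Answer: 841/408321 ≈ 0.0020597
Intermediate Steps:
J = 1/29 ≈ 0.034483
w(z) = -639/29 (w(z) = -22 - 1*1/29 = -22 - 1/29 = -639/29)
(1/w(52))² = (1/(-639/29))² = (-29/639)² = 841/408321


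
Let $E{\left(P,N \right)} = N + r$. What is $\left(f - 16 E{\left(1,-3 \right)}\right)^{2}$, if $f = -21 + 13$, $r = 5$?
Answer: $1600$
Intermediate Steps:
$E{\left(P,N \right)} = 5 + N$ ($E{\left(P,N \right)} = N + 5 = 5 + N$)
$f = -8$
$\left(f - 16 E{\left(1,-3 \right)}\right)^{2} = \left(-8 - 16 \left(5 - 3\right)\right)^{2} = \left(-8 - 32\right)^{2} = \left(-40\right)^{2} = 1600$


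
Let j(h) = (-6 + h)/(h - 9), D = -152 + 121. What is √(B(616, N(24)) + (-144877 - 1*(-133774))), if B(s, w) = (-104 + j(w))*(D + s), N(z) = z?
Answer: I*√71241 ≈ 266.91*I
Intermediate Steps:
D = -31
j(h) = (-6 + h)/(-9 + h)
B(s, w) = (-104 + (-6 + w)/(-9 + w))*(-31 + s)
√(B(616, N(24)) + (-144877 - 1*(-133774))) = √((-28830 + 930*616 + 3193*24 - 103*616*24)/(-9 + 24) + (-144877 - 1*(-133774))) = √((-28830 + 572880 + 76632 - 1522752)/15 + (-144877 + 133774)) = √((1/15)*(-902070) - 11103) = √(-60138 - 11103) = √(-71241) = I*√71241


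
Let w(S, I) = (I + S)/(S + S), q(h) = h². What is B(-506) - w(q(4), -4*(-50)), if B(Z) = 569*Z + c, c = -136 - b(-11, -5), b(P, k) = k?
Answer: -1152207/4 ≈ -2.8805e+5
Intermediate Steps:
c = -131 (c = -136 - 1*(-5) = -136 + 5 = -131)
w(S, I) = (I + S)/(2*S) (w(S, I) = (I + S)/((2*S)) = (I + S)*(1/(2*S)) = (I + S)/(2*S))
B(Z) = -131 + 569*Z (B(Z) = 569*Z - 131 = -131 + 569*Z)
B(-506) - w(q(4), -4*(-50)) = (-131 + 569*(-506)) - (-4*(-50) + 4²)/(2*(4²)) = (-131 - 287914) - (200 + 16)/(2*16) = -288045 - 216/(2*16) = -288045 - 1*27/4 = -288045 - 27/4 = -1152207/4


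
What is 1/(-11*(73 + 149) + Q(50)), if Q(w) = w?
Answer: -1/2392 ≈ -0.00041806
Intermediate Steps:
1/(-11*(73 + 149) + Q(50)) = 1/(-11*(73 + 149) + 50) = 1/(-11*222 + 50) = 1/(-2442 + 50) = 1/(-2392) = -1/2392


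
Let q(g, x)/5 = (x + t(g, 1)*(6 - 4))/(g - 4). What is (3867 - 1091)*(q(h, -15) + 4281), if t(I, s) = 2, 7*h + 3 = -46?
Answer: 11897936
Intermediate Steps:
h = -7 (h = -3/7 + (⅐)*(-46) = -3/7 - 46/7 = -7)
q(g, x) = 5*(4 + x)/(-4 + g) (q(g, x) = 5*((x + 2*(6 - 4))/(g - 4)) = 5*((x + 2*2)/(-4 + g)) = 5*((x + 4)/(-4 + g)) = 5*((4 + x)/(-4 + g)) = 5*(4 + x)/(-4 + g))
(3867 - 1091)*(q(h, -15) + 4281) = (3867 - 1091)*(5*(4 - 15)/(-4 - 7) + 4281) = 2776*(5*(-11)/(-11) + 4281) = 2776*(5*(-1/11)*(-11) + 4281) = 2776*(5 + 4281) = 2776*4286 = 11897936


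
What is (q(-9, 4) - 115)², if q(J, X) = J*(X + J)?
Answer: 4900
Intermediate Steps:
q(J, X) = J*(J + X)
(q(-9, 4) - 115)² = (-9*(-9 + 4) - 115)² = (-9*(-5) - 115)² = (45 - 115)² = (-70)² = 4900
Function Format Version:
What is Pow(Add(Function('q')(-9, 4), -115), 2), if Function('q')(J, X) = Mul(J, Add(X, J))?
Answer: 4900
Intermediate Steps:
Function('q')(J, X) = Mul(J, Add(J, X))
Pow(Add(Function('q')(-9, 4), -115), 2) = Pow(Add(Mul(-9, Add(-9, 4)), -115), 2) = Pow(Add(Mul(-9, -5), -115), 2) = Pow(Add(45, -115), 2) = Pow(-70, 2) = 4900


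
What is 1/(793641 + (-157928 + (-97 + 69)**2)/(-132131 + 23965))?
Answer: 54083/42922564775 ≈ 1.2600e-6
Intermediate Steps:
1/(793641 + (-157928 + (-97 + 69)**2)/(-132131 + 23965)) = 1/(793641 + (-157928 + (-28)**2)/(-108166)) = 1/(793641 + (-157928 + 784)*(-1/108166)) = 1/(793641 - 157144*(-1/108166)) = 1/(793641 + 78572/54083) = 1/(42922564775/54083) = 54083/42922564775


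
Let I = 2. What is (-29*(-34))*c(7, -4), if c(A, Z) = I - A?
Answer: -4930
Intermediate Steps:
c(A, Z) = 2 - A
(-29*(-34))*c(7, -4) = (-29*(-34))*(2 - 1*7) = 986*(2 - 7) = 986*(-5) = -4930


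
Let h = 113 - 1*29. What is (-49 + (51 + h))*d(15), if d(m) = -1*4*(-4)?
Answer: 1376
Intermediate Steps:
d(m) = 16 (d(m) = -4*(-4) = 16)
h = 84 (h = 113 - 29 = 84)
(-49 + (51 + h))*d(15) = (-49 + (51 + 84))*16 = (-49 + 135)*16 = 86*16 = 1376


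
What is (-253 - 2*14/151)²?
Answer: 1461609361/22801 ≈ 64103.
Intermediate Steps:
(-253 - 2*14/151)² = (-253 - 28*1/151)² = (-253 - 28/151)² = (-38231/151)² = 1461609361/22801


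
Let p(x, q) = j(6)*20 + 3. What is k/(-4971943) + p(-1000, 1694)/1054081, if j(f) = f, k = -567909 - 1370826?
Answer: 2044195276524/5240830649383 ≈ 0.39005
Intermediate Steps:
k = -1938735
p(x, q) = 123 (p(x, q) = 6*20 + 3 = 120 + 3 = 123)
k/(-4971943) + p(-1000, 1694)/1054081 = -1938735/(-4971943) + 123/1054081 = -1938735*(-1/4971943) + 123*(1/1054081) = 1938735/4971943 + 123/1054081 = 2044195276524/5240830649383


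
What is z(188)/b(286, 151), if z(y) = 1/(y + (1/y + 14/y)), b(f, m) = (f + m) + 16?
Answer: 188/16017627 ≈ 1.1737e-5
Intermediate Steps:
b(f, m) = 16 + f + m
z(y) = 1/(y + 15/y) (z(y) = 1/(y + (1/y + 14/y)) = 1/(y + 15/y))
z(188)/b(286, 151) = (188/(15 + 188**2))/(16 + 286 + 151) = (188/(15 + 35344))/453 = (188/35359)*(1/453) = 188/16017627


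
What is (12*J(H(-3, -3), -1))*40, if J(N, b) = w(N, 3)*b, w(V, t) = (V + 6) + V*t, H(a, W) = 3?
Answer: -8640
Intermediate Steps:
w(V, t) = 6 + V + V*t (w(V, t) = (6 + V) + V*t = 6 + V + V*t)
J(N, b) = b*(6 + 4*N) (J(N, b) = (6 + N + N*3)*b = (6 + N + 3*N)*b = (6 + 4*N)*b = b*(6 + 4*N))
(12*J(H(-3, -3), -1))*40 = (12*(2*(-1)*(3 + 2*3)))*40 = (12*(2*(-1)*(3 + 6)))*40 = (12*(2*(-1)*9))*40 = (12*(-18))*40 = -216*40 = -8640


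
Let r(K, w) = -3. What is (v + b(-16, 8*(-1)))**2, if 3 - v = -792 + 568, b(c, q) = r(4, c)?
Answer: 50176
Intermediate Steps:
b(c, q) = -3
v = 227 (v = 3 - (-792 + 568) = 3 - 1*(-224) = 3 + 224 = 227)
(v + b(-16, 8*(-1)))**2 = (227 - 3)**2 = 224**2 = 50176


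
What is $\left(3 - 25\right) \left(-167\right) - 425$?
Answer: $3249$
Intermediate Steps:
$\left(3 - 25\right) \left(-167\right) - 425 = \left(-22\right) \left(-167\right) - 425 = 3674 - 425 = 3249$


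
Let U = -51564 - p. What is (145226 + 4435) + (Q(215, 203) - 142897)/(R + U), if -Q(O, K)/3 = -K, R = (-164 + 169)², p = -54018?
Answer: 370867331/2479 ≈ 1.4960e+5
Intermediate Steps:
U = 2454 (U = -51564 - 1*(-54018) = -51564 + 54018 = 2454)
R = 25 (R = 5² = 25)
Q(O, K) = 3*K (Q(O, K) = -(-3)*K = 3*K)
(145226 + 4435) + (Q(215, 203) - 142897)/(R + U) = (145226 + 4435) + (3*203 - 142897)/(25 + 2454) = 149661 + (609 - 142897)/2479 = 149661 - 142288*1/2479 = 149661 - 142288/2479 = 370867331/2479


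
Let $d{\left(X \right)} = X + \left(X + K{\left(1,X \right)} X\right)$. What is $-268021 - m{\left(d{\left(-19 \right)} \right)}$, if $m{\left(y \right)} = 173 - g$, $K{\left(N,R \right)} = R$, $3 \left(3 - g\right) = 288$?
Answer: $-268287$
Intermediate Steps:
$g = -93$ ($g = 3 - 96 = -93$)
$d{\left(X \right)} = X^{2} + 2 X$ ($d{\left(X \right)} = X + \left(X + X X\right) = X + \left(X + X^{2}\right) = X^{2} + 2 X$)
$m{\left(y \right)} = 266$ ($m{\left(y \right)} = 173 - -93 = 173 + 93 = 266$)
$-268021 - m{\left(d{\left(-19 \right)} \right)} = -268021 - 266 = -268287$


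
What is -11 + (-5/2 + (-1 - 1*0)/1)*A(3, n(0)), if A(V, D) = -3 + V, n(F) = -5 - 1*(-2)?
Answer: -11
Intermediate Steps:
n(F) = -3 (n(F) = -5 + 2 = -3)
-11 + (-5/2 + (-1 - 1*0)/1)*A(3, n(0)) = -11 + (-5/2 + (-1 - 1*0)/1)*(-3 + 3) = -11 + (-5*1/2 + (-1 + 0)*1)*0 = -11 + (-5/2 - 1*1)*0 = -11 + (-5/2 - 1)*0 = -11 - 7/2*0 = -11 + 0 = -11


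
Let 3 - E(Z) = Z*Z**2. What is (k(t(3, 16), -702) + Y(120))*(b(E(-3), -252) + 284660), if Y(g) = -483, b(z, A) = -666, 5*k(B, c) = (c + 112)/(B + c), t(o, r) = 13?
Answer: -94475999986/689 ≈ -1.3712e+8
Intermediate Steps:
E(Z) = 3 - Z**3 (E(Z) = 3 - Z*Z**2 = 3 - Z**3)
k(B, c) = (112 + c)/(5*(B + c)) (k(B, c) = ((c + 112)/(B + c))/5 = ((112 + c)/(B + c))/5 = (112 + c)/(5*(B + c)))
(k(t(3, 16), -702) + Y(120))*(b(E(-3), -252) + 284660) = ((112 - 702)/(5*(13 - 702)) - 483)*(-666 + 284660) = ((1/5)*(-590)/(-689) - 483)*283994 = ((1/5)*(-1/689)*(-590) - 483)*283994 = (118/689 - 483)*283994 = -332669/689*283994 = -94475999986/689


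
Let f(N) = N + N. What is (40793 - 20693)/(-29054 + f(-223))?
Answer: -201/295 ≈ -0.68136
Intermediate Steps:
f(N) = 2*N
(40793 - 20693)/(-29054 + f(-223)) = (40793 - 20693)/(-29054 + 2*(-223)) = 20100/(-29054 - 446) = 20100/(-29500) = 20100*(-1/29500) = -201/295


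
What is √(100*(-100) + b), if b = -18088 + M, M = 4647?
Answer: I*√23441 ≈ 153.1*I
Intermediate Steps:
b = -13441 (b = -18088 + 4647 = -13441)
√(100*(-100) + b) = √(100*(-100) - 13441) = √(-10000 - 13441) = √(-23441) = I*√23441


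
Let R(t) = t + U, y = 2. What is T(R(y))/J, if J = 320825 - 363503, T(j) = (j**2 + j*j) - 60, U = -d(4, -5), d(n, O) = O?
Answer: -19/21339 ≈ -0.00089039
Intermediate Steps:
U = 5 (U = -1*(-5) = 5)
R(t) = 5 + t (R(t) = t + 5 = 5 + t)
T(j) = -60 + 2*j**2 (T(j) = (j**2 + j**2) - 60 = 2*j**2 - 60 = -60 + 2*j**2)
J = -42678
T(R(y))/J = (-60 + 2*(5 + 2)**2)/(-42678) = (-60 + 2*7**2)*(-1/42678) = (-60 + 2*49)*(-1/42678) = (-60 + 98)*(-1/42678) = 38*(-1/42678) = -19/21339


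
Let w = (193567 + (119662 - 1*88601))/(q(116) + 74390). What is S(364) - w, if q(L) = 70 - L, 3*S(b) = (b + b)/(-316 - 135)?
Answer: -89511029/25146858 ≈ -3.5595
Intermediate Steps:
S(b) = -2*b/1353 (S(b) = ((b + b)/(-316 - 135))/3 = ((2*b)/(-451))/3 = ((2*b)*(-1/451))/3 = (-2*b/451)/3 = -2*b/1353)
w = 56157/18586 (w = (193567 + (119662 - 1*88601))/((70 - 1*116) + 74390) = (193567 + (119662 - 88601))/((70 - 116) + 74390) = (193567 + 31061)/(-46 + 74390) = 224628/74344 = 224628*(1/74344) = 56157/18586 ≈ 3.0215)
S(364) - w = -2/1353*364 - 1*56157/18586 = -728/1353 - 56157/18586 = -89511029/25146858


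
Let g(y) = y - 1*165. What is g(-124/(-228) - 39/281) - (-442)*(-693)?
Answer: -4908739519/16017 ≈ -3.0647e+5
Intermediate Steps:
g(y) = -165 + y (g(y) = y - 165 = -165 + y)
g(-124/(-228) - 39/281) - (-442)*(-693) = (-165 + (-124/(-228) - 39/281)) - (-442)*(-693) = (-165 + (-124*(-1/228) - 39*1/281)) - 1*306306 = (-165 + (31/57 - 39/281)) - 306306 = (-165 + 6488/16017) - 306306 = -2636317/16017 - 306306 = -4908739519/16017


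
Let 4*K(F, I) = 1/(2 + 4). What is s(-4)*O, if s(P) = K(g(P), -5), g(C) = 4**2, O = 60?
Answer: 5/2 ≈ 2.5000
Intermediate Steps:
g(C) = 16
K(F, I) = 1/24 (K(F, I) = 1/(4*(2 + 4)) = (1/4)/6 = (1/4)*(1/6) = 1/24)
s(P) = 1/24
s(-4)*O = (1/24)*60 = 5/2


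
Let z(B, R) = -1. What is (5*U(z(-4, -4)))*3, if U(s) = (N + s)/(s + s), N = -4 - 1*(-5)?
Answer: 0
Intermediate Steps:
N = 1 (N = -4 + 5 = 1)
U(s) = (1 + s)/(2*s) (U(s) = (1 + s)/(s + s) = (1 + s)/((2*s)) = (1 + s)*(1/(2*s)) = (1 + s)/(2*s))
(5*U(z(-4, -4)))*3 = (5*((½)*(1 - 1)/(-1)))*3 = (5*((½)*(-1)*0))*3 = (5*0)*3 = 0*3 = 0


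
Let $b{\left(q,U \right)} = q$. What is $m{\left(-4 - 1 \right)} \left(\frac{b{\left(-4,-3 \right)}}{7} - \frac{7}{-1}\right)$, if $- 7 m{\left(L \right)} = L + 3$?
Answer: $\frac{90}{49} \approx 1.8367$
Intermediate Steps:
$m{\left(L \right)} = - \frac{3}{7} - \frac{L}{7}$ ($m{\left(L \right)} = - \frac{L + 3}{7} = - \frac{3 + L}{7} = - \frac{3}{7} - \frac{L}{7}$)
$m{\left(-4 - 1 \right)} \left(\frac{b{\left(-4,-3 \right)}}{7} - \frac{7}{-1}\right) = \left(- \frac{3}{7} - \frac{-4 - 1}{7}\right) \left(- \frac{4}{7} - \frac{7}{-1}\right) = \left(- \frac{3}{7} - - \frac{5}{7}\right) \left(\left(-4\right) \frac{1}{7} - -7\right) = \left(- \frac{3}{7} + \frac{5}{7}\right) \left(- \frac{4}{7} + 7\right) = \frac{2}{7} \cdot \frac{45}{7} = \frac{90}{49}$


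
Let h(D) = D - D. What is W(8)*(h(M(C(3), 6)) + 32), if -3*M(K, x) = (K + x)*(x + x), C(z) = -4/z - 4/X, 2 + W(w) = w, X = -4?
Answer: 192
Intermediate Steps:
W(w) = -2 + w
C(z) = 1 - 4/z (C(z) = -4/z - 4/(-4) = -4/z - 4*(-1/4) = -4/z + 1 = 1 - 4/z)
M(K, x) = -2*x*(K + x)/3 (M(K, x) = -(K + x)*(x + x)/3 = -(K + x)*2*x/3 = -2*x*(K + x)/3)
h(D) = 0
W(8)*(h(M(C(3), 6)) + 32) = (-2 + 8)*(0 + 32) = 6*32 = 192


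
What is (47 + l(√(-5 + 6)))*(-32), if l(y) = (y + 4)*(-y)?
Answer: -1344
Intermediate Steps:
l(y) = -y*(4 + y) (l(y) = (4 + y)*(-y) = -y*(4 + y))
(47 + l(√(-5 + 6)))*(-32) = (47 - √(-5 + 6)*(4 + √(-5 + 6)))*(-32) = (47 - √1*(4 + √1))*(-32) = (47 - 1*1*(4 + 1))*(-32) = (47 - 1*1*5)*(-32) = (47 - 5)*(-32) = 42*(-32) = -1344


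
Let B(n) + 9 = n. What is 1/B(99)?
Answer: 1/90 ≈ 0.011111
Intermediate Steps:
B(n) = -9 + n
1/B(99) = 1/(-9 + 99) = 1/90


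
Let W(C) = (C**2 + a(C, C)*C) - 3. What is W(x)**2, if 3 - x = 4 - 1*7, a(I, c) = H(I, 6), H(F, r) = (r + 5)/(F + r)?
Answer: 5929/4 ≈ 1482.3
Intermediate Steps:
H(F, r) = (5 + r)/(F + r)
a(I, c) = 11/(6 + I) (a(I, c) = (5 + 6)/(I + 6) = 11/(6 + I))
x = 6 (x = 3 - (4 - 1*7) = 3 - (4 - 7) = 3 - 1*(-3) = 3 + 3 = 6)
W(C) = -3 + C**2 + 11*C/(6 + C) (W(C) = (C**2 + (11/(6 + C))*C) - 3 = (C**2 + 11*C/(6 + C)) - 3 = -3 + C**2 + 11*C/(6 + C))
W(x)**2 = ((11*6 + (-3 + 6**2)*(6 + 6))/(6 + 6))**2 = ((66 + (-3 + 36)*12)/12)**2 = ((66 + 33*12)/12)**2 = ((66 + 396)/12)**2 = ((1/12)*462)**2 = (77/2)**2 = 5929/4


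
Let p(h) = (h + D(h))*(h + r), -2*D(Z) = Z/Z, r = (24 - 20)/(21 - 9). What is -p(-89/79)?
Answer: -24158/18723 ≈ -1.2903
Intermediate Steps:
r = ⅓ (r = 4/12 = 4*(1/12) = ⅓ ≈ 0.33333)
D(Z) = -½ (D(Z) = -Z/(2*Z) = -½*1 = -½)
p(h) = (-½ + h)*(⅓ + h) (p(h) = (h - ½)*(h + ⅓) = (-½ + h)*(⅓ + h))
-p(-89/79) = -(-⅙ + (-89/79)² - (-89)/(6*79)) = -(-⅙ + (-89*1/79)² - (-89)/(6*79)) = -(-⅙ + (-89/79)² - ⅙*(-89/79)) = -(-⅙ + 7921/6241 + 89/474) = -1*24158/18723 = -24158/18723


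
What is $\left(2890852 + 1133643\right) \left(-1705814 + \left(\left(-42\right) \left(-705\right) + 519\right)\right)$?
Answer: $-6743785904075$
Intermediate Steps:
$\left(2890852 + 1133643\right) \left(-1705814 + \left(\left(-42\right) \left(-705\right) + 519\right)\right) = 4024495 \left(-1705814 + \left(29610 + 519\right)\right) = 4024495 \left(-1705814 + 30129\right) = 4024495 \left(-1675685\right) = -6743785904075$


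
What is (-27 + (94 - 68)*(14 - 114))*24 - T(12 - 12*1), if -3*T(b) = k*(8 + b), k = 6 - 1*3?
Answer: -63040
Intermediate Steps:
k = 3 (k = 6 - 3 = 3)
T(b) = -8 - b (T(b) = -(8 + b) = -(24 + 3*b)/3 = -8 - b)
(-27 + (94 - 68)*(14 - 114))*24 - T(12 - 12*1) = (-27 + (94 - 68)*(14 - 114))*24 - (-8 - (12 - 12*1)) = (-27 + 26*(-100))*24 - (-8 - (12 - 12)) = (-27 - 2600)*24 - (-8 - 1*0) = -2627*24 - (-8 + 0) = -63048 - 1*(-8) = -63048 + 8 = -63040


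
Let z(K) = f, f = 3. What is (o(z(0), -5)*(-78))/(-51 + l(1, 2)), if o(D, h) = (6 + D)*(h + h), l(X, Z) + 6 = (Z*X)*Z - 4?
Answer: -2340/19 ≈ -123.16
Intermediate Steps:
z(K) = 3
l(X, Z) = -10 + X*Z² (l(X, Z) = -6 + ((Z*X)*Z - 4) = -6 + ((X*Z)*Z - 4) = -6 + (X*Z² - 4) = -6 + (-4 + X*Z²) = -10 + X*Z²)
o(D, h) = 2*h*(6 + D) (o(D, h) = (6 + D)*(2*h) = 2*h*(6 + D))
(o(z(0), -5)*(-78))/(-51 + l(1, 2)) = ((2*(-5)*(6 + 3))*(-78))/(-51 + (-10 + 1*2²)) = ((2*(-5)*9)*(-78))/(-51 + (-10 + 1*4)) = (-90*(-78))/(-51 + (-10 + 4)) = 7020/(-51 - 6) = 7020/(-57) = 7020*(-1/57) = -2340/19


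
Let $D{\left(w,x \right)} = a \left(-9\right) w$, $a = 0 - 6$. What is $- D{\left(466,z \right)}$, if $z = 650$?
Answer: $-25164$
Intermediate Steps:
$a = -6$ ($a = 0 - 6 = -6$)
$D{\left(w,x \right)} = 54 w$ ($D{\left(w,x \right)} = \left(-6\right) \left(-9\right) w = 54 w$)
$- D{\left(466,z \right)} = - 54 \cdot 466 = \left(-1\right) 25164 = -25164$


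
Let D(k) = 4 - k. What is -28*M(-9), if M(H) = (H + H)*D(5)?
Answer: -504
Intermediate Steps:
M(H) = -2*H (M(H) = (H + H)*(4 - 1*5) = (2*H)*(4 - 5) = (2*H)*(-1) = -2*H)
-28*M(-9) = -(-56)*(-9) = -28*18 = -504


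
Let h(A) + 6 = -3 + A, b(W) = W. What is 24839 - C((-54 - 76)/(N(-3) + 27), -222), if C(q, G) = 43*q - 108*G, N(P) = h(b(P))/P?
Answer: 32343/31 ≈ 1043.3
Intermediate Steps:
h(A) = -9 + A (h(A) = -6 + (-3 + A) = -9 + A)
N(P) = (-9 + P)/P
C(q, G) = -108*G + 43*q
24839 - C((-54 - 76)/(N(-3) + 27), -222) = 24839 - (-108*(-222) + 43*((-54 - 76)/((-9 - 3)/(-3) + 27))) = 24839 - (23976 + 43*(-130/(-1/3*(-12) + 27))) = 24839 - (23976 + 43*(-130/(4 + 27))) = 24839 - (23976 + 43*(-130/31)) = 24839 - (23976 - 5590/31) = 24839 - 1*737666/31 = 24839 - 737666/31 = 32343/31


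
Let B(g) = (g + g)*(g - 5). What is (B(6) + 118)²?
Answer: 16900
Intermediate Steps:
B(g) = 2*g*(-5 + g) (B(g) = (2*g)*(-5 + g) = 2*g*(-5 + g))
(B(6) + 118)² = (2*6*(-5 + 6) + 118)² = (2*6*1 + 118)² = (12 + 118)² = 130² = 16900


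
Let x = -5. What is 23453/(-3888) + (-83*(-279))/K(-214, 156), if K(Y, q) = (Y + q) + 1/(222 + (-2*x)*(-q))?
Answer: -1473326731/3635280 ≈ -405.29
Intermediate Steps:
K(Y, q) = Y + q + 1/(222 - 10*q) (K(Y, q) = (Y + q) + 1/(222 + (-2*(-5))*(-q)) = (Y + q) + 1/(222 + 10*(-q)) = (Y + q) + 1/(222 - 10*q) = Y + q + 1/(222 - 10*q))
23453/(-3888) + (-83*(-279))/K(-214, 156) = 23453/(-3888) + (-83*(-279))/(((1 - 10*156² + 222*(-214) + 222*156 - 10*(-214)*156)/(2*(111 - 5*156)))) = 23453*(-1/3888) + 23157/(((1 - 10*24336 - 47508 + 34632 + 333840)/(2*(111 - 780)))) = -23453/3888 + 23157/(((½)*(1 - 243360 - 47508 + 34632 + 333840)/(-669))) = -23453/3888 + 23157/(((½)*(-1/669)*77605)) = -23453/3888 + 23157/(-77605/1338) = -23453/3888 + 23157*(-1338/77605) = -23453/3888 - 373302/935 = -1473326731/3635280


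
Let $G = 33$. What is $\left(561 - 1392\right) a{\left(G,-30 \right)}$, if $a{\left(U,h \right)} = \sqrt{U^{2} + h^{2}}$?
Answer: $- 2493 \sqrt{221} \approx -37061.0$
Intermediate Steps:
$\left(561 - 1392\right) a{\left(G,-30 \right)} = \left(561 - 1392\right) \sqrt{33^{2} + \left(-30\right)^{2}} = - 831 \sqrt{1089 + 900} = - 831 \sqrt{1989} = - 831 \cdot 3 \sqrt{221} = - 2493 \sqrt{221}$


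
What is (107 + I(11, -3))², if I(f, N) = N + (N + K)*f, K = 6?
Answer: 18769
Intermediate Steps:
I(f, N) = N + f*(6 + N) (I(f, N) = N + (N + 6)*f = N + (6 + N)*f = N + f*(6 + N))
(107 + I(11, -3))² = (107 + (-3 + 6*11 - 3*11))² = (107 + (-3 + 66 - 33))² = (107 + 30)² = 137² = 18769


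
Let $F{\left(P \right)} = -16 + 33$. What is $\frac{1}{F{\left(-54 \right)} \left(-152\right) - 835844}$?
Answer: $- \frac{1}{838428} \approx -1.1927 \cdot 10^{-6}$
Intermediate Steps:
$F{\left(P \right)} = 17$
$\frac{1}{F{\left(-54 \right)} \left(-152\right) - 835844} = \frac{1}{17 \left(-152\right) - 835844} = \frac{1}{-2584 - 835844} = \frac{1}{-838428} = - \frac{1}{838428}$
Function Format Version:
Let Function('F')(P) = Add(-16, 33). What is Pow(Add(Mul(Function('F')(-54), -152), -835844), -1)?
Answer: Rational(-1, 838428) ≈ -1.1927e-6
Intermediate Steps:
Function('F')(P) = 17
Pow(Add(Mul(Function('F')(-54), -152), -835844), -1) = Pow(Add(Mul(17, -152), -835844), -1) = Pow(Add(-2584, -835844), -1) = Pow(-838428, -1) = Rational(-1, 838428)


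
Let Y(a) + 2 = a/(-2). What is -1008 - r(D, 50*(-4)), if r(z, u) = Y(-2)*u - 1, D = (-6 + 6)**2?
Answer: -1207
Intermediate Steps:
Y(a) = -2 - a/2 (Y(a) = -2 + a/(-2) = -2 + a*(-1/2) = -2 - a/2)
D = 0 (D = 0**2 = 0)
r(z, u) = -1 - u (r(z, u) = (-2 - 1/2*(-2))*u - 1 = (-2 + 1)*u - 1 = -u - 1 = -1 - u)
-1008 - r(D, 50*(-4)) = -1008 - (-1 - 50*(-4)) = -1008 - (-1 - 1*(-200)) = -1008 - (-1 + 200) = -1008 - 1*199 = -1008 - 199 = -1207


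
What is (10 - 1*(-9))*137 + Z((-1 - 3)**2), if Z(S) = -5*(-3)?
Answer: 2618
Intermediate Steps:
Z(S) = 15
(10 - 1*(-9))*137 + Z((-1 - 3)**2) = (10 - 1*(-9))*137 + 15 = (10 + 9)*137 + 15 = 19*137 + 15 = 2603 + 15 = 2618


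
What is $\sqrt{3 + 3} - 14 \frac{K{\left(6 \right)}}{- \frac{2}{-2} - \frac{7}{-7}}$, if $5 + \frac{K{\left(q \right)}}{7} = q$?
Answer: $-49 + \sqrt{6} \approx -46.551$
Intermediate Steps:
$K{\left(q \right)} = -35 + 7 q$
$\sqrt{3 + 3} - 14 \frac{K{\left(6 \right)}}{- \frac{2}{-2} - \frac{7}{-7}} = \sqrt{3 + 3} - 14 \frac{-35 + 7 \cdot 6}{- \frac{2}{-2} - \frac{7}{-7}} = \sqrt{6} - 14 \frac{-35 + 42}{\left(-2\right) \left(- \frac{1}{2}\right) - -1} = \sqrt{6} - 14 \frac{7}{1 + 1} = \sqrt{6} - 14 \cdot \frac{7}{2} = \sqrt{6} - 14 \cdot 7 \cdot \frac{1}{2} = \sqrt{6} - 49 = -49 + \sqrt{6}$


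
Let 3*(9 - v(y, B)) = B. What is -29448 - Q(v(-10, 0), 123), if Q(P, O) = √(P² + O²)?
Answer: -29448 - 39*√10 ≈ -29571.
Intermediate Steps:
v(y, B) = 9 - B/3
Q(P, O) = √(O² + P²)
-29448 - Q(v(-10, 0), 123) = -29448 - √(123² + (9 - ⅓*0)²) = -29448 - √(15129 + (9 + 0)²) = -29448 - √(15129 + 9²) = -29448 - √(15129 + 81) = -29448 - √15210 = -29448 - 39*√10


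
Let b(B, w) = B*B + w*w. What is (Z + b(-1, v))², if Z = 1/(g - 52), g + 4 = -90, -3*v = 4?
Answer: 13256881/1726596 ≈ 7.6780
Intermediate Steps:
v = -4/3 (v = -⅓*4 = -4/3 ≈ -1.3333)
g = -94 (g = -4 - 90 = -94)
b(B, w) = B² + w²
Z = -1/146 (Z = 1/(-94 - 52) = 1/(-146) = -1/146 ≈ -0.0068493)
(Z + b(-1, v))² = (-1/146 + ((-1)² + (-4/3)²))² = (-1/146 + (1 + 16/9))² = (-1/146 + 25/9)² = (3641/1314)² = 13256881/1726596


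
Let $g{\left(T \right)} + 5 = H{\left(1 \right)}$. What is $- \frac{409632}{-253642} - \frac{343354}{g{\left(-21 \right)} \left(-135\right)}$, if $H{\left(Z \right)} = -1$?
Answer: $- \frac{21689298337}{51362505} \approx -422.28$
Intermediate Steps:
$g{\left(T \right)} = -6$ ($g{\left(T \right)} = -5 - 1 = -6$)
$- \frac{409632}{-253642} - \frac{343354}{g{\left(-21 \right)} \left(-135\right)} = - \frac{409632}{-253642} - \frac{343354}{\left(-6\right) \left(-135\right)} = \left(-409632\right) \left(- \frac{1}{253642}\right) - \frac{343354}{810} = \frac{204816}{126821} - \frac{171677}{405} = - \frac{21689298337}{51362505}$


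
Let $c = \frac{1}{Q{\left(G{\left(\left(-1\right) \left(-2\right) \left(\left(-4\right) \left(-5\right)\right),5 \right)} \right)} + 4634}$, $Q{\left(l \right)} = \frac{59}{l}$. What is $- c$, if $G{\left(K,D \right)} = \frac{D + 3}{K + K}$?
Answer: $- \frac{1}{5224} \approx -0.00019142$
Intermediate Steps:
$G{\left(K,D \right)} = \frac{3 + D}{2 K}$
$c = \frac{1}{5224}$ ($c = \frac{1}{\frac{59}{\frac{1}{2} \frac{1}{\left(-1\right) \left(-2\right) \left(\left(-4\right) \left(-5\right)\right)} \left(3 + 5\right)} + 4634} = \frac{1}{\frac{59}{\frac{1}{2} \frac{1}{2 \cdot 20} \cdot 8} + 4634} = \frac{1}{\frac{59}{\frac{1}{2} \cdot \frac{1}{40} \cdot 8} + 4634} = \frac{1}{59 \frac{1}{\frac{1}{10}} + 4634} = \frac{1}{59 \cdot 10 + 4634} = \frac{1}{590 + 4634} = \frac{1}{5224} \approx 0.00019142$)
$- c = \left(-1\right) \frac{1}{5224} = - \frac{1}{5224}$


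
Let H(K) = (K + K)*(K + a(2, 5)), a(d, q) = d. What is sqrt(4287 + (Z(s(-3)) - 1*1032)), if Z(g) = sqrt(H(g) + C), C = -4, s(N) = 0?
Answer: sqrt(3255 + 2*I) ≈ 57.053 + 0.0175*I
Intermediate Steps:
H(K) = 2*K*(2 + K) (H(K) = (K + K)*(K + 2) = (2*K)*(2 + K) = 2*K*(2 + K))
Z(g) = sqrt(-4 + 2*g*(2 + g)) (Z(g) = sqrt(2*g*(2 + g) - 4) = sqrt(-4 + 2*g*(2 + g)))
sqrt(4287 + (Z(s(-3)) - 1*1032)) = sqrt(4287 + (sqrt(2)*sqrt(-2 + 0*(2 + 0)) - 1*1032)) = sqrt(4287 + (sqrt(2)*sqrt(-2 + 0*2) - 1032)) = sqrt(4287 + (sqrt(2)*sqrt(-2 + 0) - 1032)) = sqrt(4287 + (sqrt(2)*sqrt(-2) - 1032)) = sqrt(4287 + (sqrt(2)*(I*sqrt(2)) - 1032)) = sqrt(4287 + (2*I - 1032)) = sqrt(4287 + (-1032 + 2*I)) = sqrt(3255 + 2*I)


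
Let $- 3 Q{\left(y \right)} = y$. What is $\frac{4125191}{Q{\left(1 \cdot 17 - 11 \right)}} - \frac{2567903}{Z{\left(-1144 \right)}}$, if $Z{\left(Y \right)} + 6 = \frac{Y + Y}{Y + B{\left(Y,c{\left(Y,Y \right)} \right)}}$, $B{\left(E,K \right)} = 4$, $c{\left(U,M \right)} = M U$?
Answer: $- \frac{807690662}{569} \approx -1.4195 \cdot 10^{6}$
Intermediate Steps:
$Q{\left(y \right)} = - \frac{y}{3}$
$Z{\left(Y \right)} = -6 + \frac{2 Y}{4 + Y}$ ($Z{\left(Y \right)} = -6 + \frac{Y + Y}{Y + 4} = -6 + \frac{2 Y}{4 + Y}$)
$\frac{4125191}{Q{\left(1 \cdot 17 - 11 \right)}} - \frac{2567903}{Z{\left(-1144 \right)}} = \frac{4125191}{\left(- \frac{1}{3}\right) \left(1 \cdot 17 - 11\right)} - \frac{2567903}{4 \frac{1}{4 - 1144} \left(-6 - -1144\right)} = \frac{4125191}{\left(- \frac{1}{3}\right) \left(17 - 11\right)} - \frac{2567903}{4 \frac{1}{-1140} \left(-6 + 1144\right)} = \frac{4125191}{\left(- \frac{1}{3}\right) 6} - \frac{2567903}{4 \left(- \frac{1}{1140}\right) 1138} = \frac{4125191}{-2} - \frac{2567903}{- \frac{1138}{285}} = 4125191 \left(- \frac{1}{2}\right) - - \frac{731852355}{1138} = - \frac{4125191}{2} + \frac{731852355}{1138} = - \frac{807690662}{569}$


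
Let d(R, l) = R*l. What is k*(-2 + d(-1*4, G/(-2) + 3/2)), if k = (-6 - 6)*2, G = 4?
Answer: 0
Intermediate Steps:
k = -24 (k = -12*2 = -24)
k*(-2 + d(-1*4, G/(-2) + 3/2)) = -24*(-2 + (-1*4)*(4/(-2) + 3/2)) = -24*(-2 - 4*(4*(-½) + 3*(½))) = -24*(-2 - 4*(-2 + 3/2)) = -24*(-2 - 4*(-½)) = -24*(-2 + 2) = -24*0 = 0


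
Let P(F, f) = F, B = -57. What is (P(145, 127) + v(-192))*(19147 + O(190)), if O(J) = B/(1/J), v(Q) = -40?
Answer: 873285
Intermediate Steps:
O(J) = -57*J
(P(145, 127) + v(-192))*(19147 + O(190)) = (145 - 40)*(19147 - 57*190) = 105*(19147 - 10830) = 105*8317 = 873285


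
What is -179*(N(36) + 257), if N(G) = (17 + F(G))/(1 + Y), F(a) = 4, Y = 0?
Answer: -49762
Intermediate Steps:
N(G) = 21 (N(G) = (17 + 4)/(1 + 0) = 21/1 = 21*1 = 21)
-179*(N(36) + 257) = -179*(21 + 257) = -179*278 = -49762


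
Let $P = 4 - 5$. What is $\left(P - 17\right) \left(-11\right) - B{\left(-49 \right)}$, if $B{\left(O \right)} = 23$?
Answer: $175$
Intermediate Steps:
$P = -1$ ($P = 4 - 5 = -1$)
$\left(P - 17\right) \left(-11\right) - B{\left(-49 \right)} = \left(-1 - 17\right) \left(-11\right) - 23 = \left(-18\right) \left(-11\right) - 23 = 198 - 23 = 175$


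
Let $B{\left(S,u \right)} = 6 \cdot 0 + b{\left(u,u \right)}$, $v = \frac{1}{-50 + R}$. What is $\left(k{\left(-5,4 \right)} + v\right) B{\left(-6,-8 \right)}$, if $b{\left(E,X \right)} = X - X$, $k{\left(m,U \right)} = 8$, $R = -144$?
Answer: $0$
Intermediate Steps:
$v = - \frac{1}{194}$ ($v = \frac{1}{-50 - 144} = \frac{1}{-194} = - \frac{1}{194} \approx -0.0051546$)
$b{\left(E,X \right)} = 0$
$B{\left(S,u \right)} = 0$ ($B{\left(S,u \right)} = 6 \cdot 0 + 0 = 0 + 0 = 0$)
$\left(k{\left(-5,4 \right)} + v\right) B{\left(-6,-8 \right)} = \left(8 - \frac{1}{194}\right) 0 = \frac{1551}{194} \cdot 0 = 0$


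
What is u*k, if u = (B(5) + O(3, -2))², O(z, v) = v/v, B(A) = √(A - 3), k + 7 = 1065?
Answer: 3174 + 2116*√2 ≈ 6166.5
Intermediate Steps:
k = 1058 (k = -7 + 1065 = 1058)
B(A) = √(-3 + A)
O(z, v) = 1
u = (1 + √2)² (u = (√(-3 + 5) + 1)² = (√2 + 1)² = (1 + √2)² ≈ 5.8284)
u*k = (1 + √2)²*1058 = 1058*(1 + √2)²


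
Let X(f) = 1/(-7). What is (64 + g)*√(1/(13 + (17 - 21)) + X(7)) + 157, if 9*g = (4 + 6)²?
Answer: 157 + 676*I*√14/189 ≈ 157.0 + 13.383*I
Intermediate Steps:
X(f) = -⅐
g = 100/9 (g = (4 + 6)²/9 = (⅑)*10² = (⅑)*100 = 100/9 ≈ 11.111)
(64 + g)*√(1/(13 + (17 - 21)) + X(7)) + 157 = (64 + 100/9)*√(1/(13 + (17 - 21)) - ⅐) + 157 = 676*√(1/(13 - 4) - ⅐)/9 + 157 = 676*√(1/9 - ⅐)/9 + 157 = 676*√(⅑ - ⅐)/9 + 157 = 676*√(-2/63)/9 + 157 = 676*(I*√14/21)/9 + 157 = 676*I*√14/189 + 157 = 157 + 676*I*√14/189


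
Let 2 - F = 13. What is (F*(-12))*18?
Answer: 2376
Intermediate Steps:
F = -11 (F = 2 - 1*13 = 2 - 13 = -11)
(F*(-12))*18 = -11*(-12)*18 = 132*18 = 2376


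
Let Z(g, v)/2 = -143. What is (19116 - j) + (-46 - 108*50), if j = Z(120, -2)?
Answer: 13956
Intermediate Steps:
Z(g, v) = -286 (Z(g, v) = 2*(-143) = -286)
j = -286
(19116 - j) + (-46 - 108*50) = (19116 - 1*(-286)) + (-46 - 108*50) = (19116 + 286) + (-46 - 5400) = 19402 - 5446 = 13956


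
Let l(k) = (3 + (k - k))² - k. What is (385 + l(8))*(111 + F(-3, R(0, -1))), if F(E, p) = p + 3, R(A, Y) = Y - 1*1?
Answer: 43232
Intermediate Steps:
R(A, Y) = -1 + Y (R(A, Y) = Y - 1 = -1 + Y)
l(k) = 9 - k (l(k) = (3 + 0)² - k = 3² - k = 9 - k)
F(E, p) = 3 + p
(385 + l(8))*(111 + F(-3, R(0, -1))) = (385 + (9 - 1*8))*(111 + (3 + (-1 - 1))) = (385 + (9 - 8))*(111 + (3 - 2)) = (385 + 1)*(111 + 1) = 386*112 = 43232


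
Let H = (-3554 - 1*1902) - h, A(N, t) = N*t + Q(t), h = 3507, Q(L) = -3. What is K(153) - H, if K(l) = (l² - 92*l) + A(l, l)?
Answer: 41702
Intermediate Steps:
A(N, t) = -3 + N*t (A(N, t) = N*t - 3 = -3 + N*t)
H = -8963 (H = (-3554 - 1*1902) - 1*3507 = (-3554 - 1902) - 3507 = -5456 - 3507 = -8963)
K(l) = -3 - 92*l + 2*l² (K(l) = (l² - 92*l) + (-3 + l*l) = (l² - 92*l) + (-3 + l²) = -3 - 92*l + 2*l²)
K(153) - H = (-3 - 92*153 + 2*153²) - 1*(-8963) = (-3 - 14076 + 2*23409) + 8963 = (-3 - 14076 + 46818) + 8963 = 32739 + 8963 = 41702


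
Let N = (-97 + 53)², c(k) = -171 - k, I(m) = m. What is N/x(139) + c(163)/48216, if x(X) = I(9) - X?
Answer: -23347399/1567020 ≈ -14.899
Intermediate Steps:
N = 1936 (N = (-44)² = 1936)
x(X) = 9 - X
N/x(139) + c(163)/48216 = 1936/(9 - 1*139) + (-171 - 1*163)/48216 = 1936/(9 - 139) + (-171 - 163)*(1/48216) = 1936/(-130) - 334*1/48216 = 1936*(-1/130) - 167/24108 = -968/65 - 167/24108 = -23347399/1567020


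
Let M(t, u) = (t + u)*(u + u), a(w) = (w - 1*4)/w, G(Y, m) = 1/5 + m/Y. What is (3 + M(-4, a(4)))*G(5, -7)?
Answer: -18/5 ≈ -3.6000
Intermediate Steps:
G(Y, m) = 1/5 + m/Y (G(Y, m) = 1*(1/5) + m/Y = 1/5 + m/Y)
a(w) = (-4 + w)/w (a(w) = (w - 4)/w = (-4 + w)/w)
M(t, u) = 2*u*(t + u) (M(t, u) = (t + u)*(2*u) = 2*u*(t + u))
(3 + M(-4, a(4)))*G(5, -7) = (3 + 2*((-4 + 4)/4)*(-4 + (-4 + 4)/4))*((-7 + (1/5)*5)/5) = (3 + 2*((1/4)*0)*(-4 + (1/4)*0))*((-7 + 1)/5) = (3 + 2*0*(-4 + 0))*((1/5)*(-6)) = (3 + 2*0*(-4))*(-6/5) = (3 + 0)*(-6/5) = 3*(-6/5) = -18/5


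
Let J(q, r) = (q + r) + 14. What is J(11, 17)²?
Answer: 1764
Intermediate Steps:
J(q, r) = 14 + q + r
J(11, 17)² = (14 + 11 + 17)² = 42² = 1764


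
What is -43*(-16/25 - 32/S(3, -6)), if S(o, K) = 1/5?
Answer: 172688/25 ≈ 6907.5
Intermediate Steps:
S(o, K) = 1/5
-43*(-16/25 - 32/S(3, -6)) = -43*(-16/25 - 32/1/5) = -43*(-16*1/25 - 32*5) = -43*(-16/25 - 160) = -43*(-4016/25) = 172688/25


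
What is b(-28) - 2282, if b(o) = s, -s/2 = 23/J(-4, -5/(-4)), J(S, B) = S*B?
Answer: -11364/5 ≈ -2272.8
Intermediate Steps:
J(S, B) = B*S
s = 46/5 (s = -46/(-5/(-4)*(-4)) = -46/(-5*(-¼)*(-4)) = -46/((5/4)*(-4)) = -46/(-5) = -46*(-1)/5 = -2*(-23/5) = 46/5 ≈ 9.2000)
b(o) = 46/5
b(-28) - 2282 = 46/5 - 2282 = -11364/5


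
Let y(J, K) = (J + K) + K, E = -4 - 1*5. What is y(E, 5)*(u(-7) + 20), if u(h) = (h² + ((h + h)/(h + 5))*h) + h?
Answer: 13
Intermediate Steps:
E = -9 (E = -4 - 5 = -9)
y(J, K) = J + 2*K
u(h) = h + h² + 2*h²/(5 + h) (u(h) = (h² + ((2*h)/(5 + h))*h) + h = (h² + (2*h/(5 + h))*h) + h = (h² + 2*h²/(5 + h)) + h = h + h² + 2*h²/(5 + h))
y(E, 5)*(u(-7) + 20) = (-9 + 2*5)*(-7*(5 + (-7)² + 8*(-7))/(5 - 7) + 20) = (-9 + 10)*(-7*(5 + 49 - 56)/(-2) + 20) = 1*(-7*(-½)*(-2) + 20) = 1*(-7 + 20) = 1*13 = 13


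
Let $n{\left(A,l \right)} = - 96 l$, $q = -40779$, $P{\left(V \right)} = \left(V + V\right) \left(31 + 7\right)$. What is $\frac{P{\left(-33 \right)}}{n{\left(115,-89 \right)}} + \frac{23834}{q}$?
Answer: $- \frac{25492619}{29034648} \approx -0.87801$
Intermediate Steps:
$P{\left(V \right)} = 76 V$ ($P{\left(V \right)} = 2 V 38 = 76 V$)
$\frac{P{\left(-33 \right)}}{n{\left(115,-89 \right)}} + \frac{23834}{q} = \frac{76 \left(-33\right)}{\left(-96\right) \left(-89\right)} + \frac{23834}{-40779} = - \frac{2508}{8544} + 23834 \left(- \frac{1}{40779}\right) = \left(-2508\right) \frac{1}{8544} - \frac{23834}{40779} = - \frac{209}{712} - \frac{23834}{40779} = - \frac{25492619}{29034648}$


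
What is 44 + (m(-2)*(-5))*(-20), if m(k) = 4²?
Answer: 1644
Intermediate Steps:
m(k) = 16
44 + (m(-2)*(-5))*(-20) = 44 + (16*(-5))*(-20) = 44 - 80*(-20) = 44 + 1600 = 1644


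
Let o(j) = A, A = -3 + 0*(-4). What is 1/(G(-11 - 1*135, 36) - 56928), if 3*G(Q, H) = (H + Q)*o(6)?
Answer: -1/56818 ≈ -1.7600e-5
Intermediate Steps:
A = -3 (A = -3 + 0 = -3)
o(j) = -3
G(Q, H) = -H - Q (G(Q, H) = ((H + Q)*(-3))/3 = (-3*H - 3*Q)/3 = -H - Q)
1/(G(-11 - 1*135, 36) - 56928) = 1/((-1*36 - (-11 - 1*135)) - 56928) = 1/((-36 - (-11 - 135)) - 56928) = 1/((-36 - 1*(-146)) - 56928) = 1/((-36 + 146) - 56928) = 1/(110 - 56928) = 1/(-56818) = -1/56818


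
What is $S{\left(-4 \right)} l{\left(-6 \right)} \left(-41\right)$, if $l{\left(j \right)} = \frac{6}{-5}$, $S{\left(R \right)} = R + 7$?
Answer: $\frac{738}{5} \approx 147.6$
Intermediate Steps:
$S{\left(R \right)} = 7 + R$
$l{\left(j \right)} = - \frac{6}{5}$ ($l{\left(j \right)} = 6 \left(- \frac{1}{5}\right) = - \frac{6}{5}$)
$S{\left(-4 \right)} l{\left(-6 \right)} \left(-41\right) = \left(7 - 4\right) \left(- \frac{6}{5}\right) \left(-41\right) = 3 \left(- \frac{6}{5}\right) \left(-41\right) = \left(- \frac{18}{5}\right) \left(-41\right) = \frac{738}{5}$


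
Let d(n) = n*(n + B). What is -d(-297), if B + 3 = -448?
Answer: -222156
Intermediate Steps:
B = -451 (B = -3 - 448 = -451)
d(n) = n*(-451 + n) (d(n) = n*(n - 451) = n*(-451 + n))
-d(-297) = -(-297)*(-451 - 297) = -(-297)*(-748) = -1*222156 = -222156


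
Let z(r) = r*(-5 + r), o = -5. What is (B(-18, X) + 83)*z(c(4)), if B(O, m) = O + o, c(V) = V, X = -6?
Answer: -240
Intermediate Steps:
B(O, m) = -5 + O (B(O, m) = O - 5 = -5 + O)
(B(-18, X) + 83)*z(c(4)) = ((-5 - 18) + 83)*(4*(-5 + 4)) = (-23 + 83)*(4*(-1)) = 60*(-4) = -240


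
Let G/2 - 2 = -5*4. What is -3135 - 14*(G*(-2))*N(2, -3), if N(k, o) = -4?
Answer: 897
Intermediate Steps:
G = -36 (G = 4 + 2*(-5*4) = 4 + 2*(-20) = 4 - 40 = -36)
-3135 - 14*(G*(-2))*N(2, -3) = -3135 - 14*(-36*(-2))*(-4) = -3135 - 14*72*(-4) = -3135 - 1008*(-4) = -3135 - 1*(-4032) = -3135 + 4032 = 897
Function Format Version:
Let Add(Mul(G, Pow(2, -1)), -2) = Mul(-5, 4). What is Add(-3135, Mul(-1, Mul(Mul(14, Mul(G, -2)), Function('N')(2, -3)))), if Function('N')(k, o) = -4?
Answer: 897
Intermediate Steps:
G = -36 (G = Add(4, Mul(2, Mul(-5, 4))) = Add(4, Mul(2, -20)) = Add(4, -40) = -36)
Add(-3135, Mul(-1, Mul(Mul(14, Mul(G, -2)), Function('N')(2, -3)))) = Add(-3135, Mul(-1, Mul(Mul(14, Mul(-36, -2)), -4))) = Add(-3135, Mul(-1, Mul(Mul(14, 72), -4))) = Add(-3135, Mul(-1, Mul(1008, -4))) = Add(-3135, Mul(-1, -4032)) = Add(-3135, 4032) = 897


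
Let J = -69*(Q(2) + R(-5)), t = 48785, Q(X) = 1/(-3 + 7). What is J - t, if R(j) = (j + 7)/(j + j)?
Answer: -975769/20 ≈ -48788.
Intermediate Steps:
Q(X) = ¼ (Q(X) = 1/4 = ¼)
R(j) = (7 + j)/(2*j) (R(j) = (7 + j)/((2*j)) = (7 + j)*(1/(2*j)) = (7 + j)/(2*j))
J = -69/20 (J = -69*(¼ + (½)*(7 - 5)/(-5)) = -69*(¼ + (½)*(-⅕)*2) = -69*(¼ - ⅕) = -69*1/20 = -69/20 ≈ -3.4500)
J - t = -69/20 - 1*48785 = -69/20 - 48785 = -975769/20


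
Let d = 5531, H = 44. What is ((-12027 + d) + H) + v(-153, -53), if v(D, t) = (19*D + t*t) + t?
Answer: -6603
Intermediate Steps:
v(D, t) = t + t² + 19*D (v(D, t) = (19*D + t²) + t = (t² + 19*D) + t = t + t² + 19*D)
((-12027 + d) + H) + v(-153, -53) = ((-12027 + 5531) + 44) + (-53 + (-53)² + 19*(-153)) = (-6496 + 44) + (-53 + 2809 - 2907) = -6452 - 151 = -6603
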